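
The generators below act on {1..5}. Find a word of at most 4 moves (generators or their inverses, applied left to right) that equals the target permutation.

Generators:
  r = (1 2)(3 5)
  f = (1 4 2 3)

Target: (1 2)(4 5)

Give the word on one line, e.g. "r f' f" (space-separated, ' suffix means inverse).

r' f f r

  after r': (1 2)(3 5)
  after f: (1 3 5)(2 4)
  after f: (3 5 4)
  after r: (1 2)(4 5)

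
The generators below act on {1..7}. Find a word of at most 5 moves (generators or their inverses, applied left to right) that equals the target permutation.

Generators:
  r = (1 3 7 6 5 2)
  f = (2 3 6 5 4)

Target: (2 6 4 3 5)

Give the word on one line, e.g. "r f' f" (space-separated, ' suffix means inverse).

f' f' f'

  after f': (2 4 5 6 3)
  after f': (2 5 3 4 6)
  after f': (2 6 4 3 5)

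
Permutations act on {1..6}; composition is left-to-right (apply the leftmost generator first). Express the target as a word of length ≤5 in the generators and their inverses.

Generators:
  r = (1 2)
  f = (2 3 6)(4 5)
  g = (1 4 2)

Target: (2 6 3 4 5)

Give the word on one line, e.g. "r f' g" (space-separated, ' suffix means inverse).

f' g' r

  after f': (2 6 3)(4 5)
  after g': (1 2 6 3 4 5)
  after r: (2 6 3 4 5)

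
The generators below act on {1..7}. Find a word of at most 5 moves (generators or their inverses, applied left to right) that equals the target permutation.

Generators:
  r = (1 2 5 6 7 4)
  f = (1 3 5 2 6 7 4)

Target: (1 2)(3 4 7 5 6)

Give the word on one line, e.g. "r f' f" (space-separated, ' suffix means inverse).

f r f f

  after f: (1 3 5 2 6 7 4)
  after r: (1 3 6 4 2 7)
  after f: (1 5 2 4 6)(3 7)
  after f: (1 2)(3 4 7 5 6)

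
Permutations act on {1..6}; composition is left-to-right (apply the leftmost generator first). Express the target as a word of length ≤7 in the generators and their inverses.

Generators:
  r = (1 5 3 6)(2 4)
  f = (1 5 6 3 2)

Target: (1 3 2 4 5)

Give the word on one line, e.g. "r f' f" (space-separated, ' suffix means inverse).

r' f' f' r' r'

  after r': (1 6 3 5)(2 4)
  after f': (1 5 2 4 3)
  after f': (2 4 6 5 3)
  after r': (1 6)(3 4)
  after r': (1 3 2 4 5)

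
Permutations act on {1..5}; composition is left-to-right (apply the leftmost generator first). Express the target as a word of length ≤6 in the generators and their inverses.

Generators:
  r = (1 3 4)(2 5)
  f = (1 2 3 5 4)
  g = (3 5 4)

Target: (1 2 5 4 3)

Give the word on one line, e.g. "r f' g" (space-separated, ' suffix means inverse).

  after r: (1 3 4)(2 5)
  after g: (1 5 2 4)
  after g: (1 4)(2 3 5)
  after f': (1 5)
  after r': (1 2 5 4 3)

r g g f' r'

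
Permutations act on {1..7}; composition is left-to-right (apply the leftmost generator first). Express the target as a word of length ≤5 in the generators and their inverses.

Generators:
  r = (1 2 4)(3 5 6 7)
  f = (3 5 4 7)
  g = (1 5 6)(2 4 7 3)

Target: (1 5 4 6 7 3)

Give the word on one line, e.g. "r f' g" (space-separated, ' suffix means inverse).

r g' f

  after r: (1 2 4)(3 5 6 7)
  after g': (1 3)(4 6)
  after f: (1 5 4 6 7 3)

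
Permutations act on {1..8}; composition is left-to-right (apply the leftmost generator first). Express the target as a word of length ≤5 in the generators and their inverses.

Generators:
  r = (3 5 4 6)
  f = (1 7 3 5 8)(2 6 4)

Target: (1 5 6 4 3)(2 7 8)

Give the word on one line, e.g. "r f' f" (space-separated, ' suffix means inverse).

  after f': (1 8 5 3 7)(2 4 6)
  after r: (1 8 4 3 7)(2 6)
  after r: (1 8 6 2 3 7)(4 5)
  after f': (1 5 6 4 3)(2 7 8)

f' r r f'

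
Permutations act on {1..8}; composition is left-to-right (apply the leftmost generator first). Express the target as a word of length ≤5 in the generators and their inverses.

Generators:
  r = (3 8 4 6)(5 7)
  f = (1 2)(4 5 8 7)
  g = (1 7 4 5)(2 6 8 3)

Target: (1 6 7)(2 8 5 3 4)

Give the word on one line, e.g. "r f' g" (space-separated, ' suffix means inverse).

f r g' f' r'

  after f: (1 2)(4 5 8 7)
  after r: (1 2)(3 8 5 4 7 6)
  after g': (1 3 6 8 4)(2 5 7)
  after f': (1 3 6 5 8 7)(2 4)
  after r': (1 6 7)(2 8 5 3 4)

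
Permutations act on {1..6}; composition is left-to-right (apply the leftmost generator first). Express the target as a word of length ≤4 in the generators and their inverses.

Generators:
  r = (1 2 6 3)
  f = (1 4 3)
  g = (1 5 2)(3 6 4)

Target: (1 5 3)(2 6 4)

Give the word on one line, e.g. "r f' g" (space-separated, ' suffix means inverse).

g r r

  after g: (1 5 2)(3 6 4)
  after r: (1 5 6 4)
  after r: (1 5 3)(2 6 4)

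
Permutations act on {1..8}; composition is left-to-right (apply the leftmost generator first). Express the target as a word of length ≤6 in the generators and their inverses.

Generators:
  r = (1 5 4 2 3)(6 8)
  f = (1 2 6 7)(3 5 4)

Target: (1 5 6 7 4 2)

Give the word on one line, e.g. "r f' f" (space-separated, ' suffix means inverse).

r r f r r

  after r: (1 5 4 2 3)(6 8)
  after r: (1 4 3 5 2)
  after f: (1 3 4 5 6 7)
  after r: (2 3)(5 8 6 7)
  after r: (1 5 6 7 4 2)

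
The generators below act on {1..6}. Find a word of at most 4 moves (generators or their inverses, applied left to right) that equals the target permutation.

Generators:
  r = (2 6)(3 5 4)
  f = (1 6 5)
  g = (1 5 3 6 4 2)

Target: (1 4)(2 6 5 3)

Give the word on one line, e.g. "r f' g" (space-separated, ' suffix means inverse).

  after g': (1 2 4 6 3 5)
  after f': (1 2 4)(3 6)
  after f': (1 2 4 5 6 3)
  after g': (1 4)(2 6 5 3)

g' f' f' g'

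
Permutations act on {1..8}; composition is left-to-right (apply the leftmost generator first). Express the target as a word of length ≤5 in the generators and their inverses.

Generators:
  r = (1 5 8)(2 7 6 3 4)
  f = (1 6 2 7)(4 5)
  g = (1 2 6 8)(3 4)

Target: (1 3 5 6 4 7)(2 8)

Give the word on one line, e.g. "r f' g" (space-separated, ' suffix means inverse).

  after r: (1 5 8)(2 7 6 3 4)
  after f: (1 4 7 2)(3 5 8 6)
  after g': (1 3 5 6 4 7)(2 8)

r f g'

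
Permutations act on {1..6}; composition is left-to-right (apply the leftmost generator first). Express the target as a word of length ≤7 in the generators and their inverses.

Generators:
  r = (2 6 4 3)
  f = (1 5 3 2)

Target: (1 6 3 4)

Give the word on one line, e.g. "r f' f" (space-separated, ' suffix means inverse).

  after f: (1 5 3 2)
  after r: (1 5 2)(3 6 4)
  after f: (1 3 6 4 2 5)
  after f: (1 2 3 6 4)
  after r: (1 6 3 4)

f r f f r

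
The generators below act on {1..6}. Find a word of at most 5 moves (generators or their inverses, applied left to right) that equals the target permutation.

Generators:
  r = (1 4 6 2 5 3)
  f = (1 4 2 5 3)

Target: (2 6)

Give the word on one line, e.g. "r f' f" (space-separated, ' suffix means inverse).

  after r': (1 3 5 2 6 4)
  after f': (1 5 4 3 2 6)
  after f': (1 2 6 3 4 5)
  after f': (1 4 2 6 5 3)
  after f': (2 6)

r' f' f' f' f'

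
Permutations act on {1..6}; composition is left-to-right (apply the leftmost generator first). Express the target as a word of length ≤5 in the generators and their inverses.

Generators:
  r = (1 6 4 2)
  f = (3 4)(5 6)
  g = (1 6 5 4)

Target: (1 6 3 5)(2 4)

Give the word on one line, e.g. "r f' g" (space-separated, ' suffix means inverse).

  after r: (1 6 4 2)
  after f: (1 5 6 3 4 2)
  after g': (1 6 3 5)(2 4)

r f g'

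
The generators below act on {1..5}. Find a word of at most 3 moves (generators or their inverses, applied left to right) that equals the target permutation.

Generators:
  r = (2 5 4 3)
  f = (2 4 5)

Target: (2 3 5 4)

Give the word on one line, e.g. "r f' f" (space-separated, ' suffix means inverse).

  after r': (2 3 4 5)
  after f: (2 3 5 4)

r' f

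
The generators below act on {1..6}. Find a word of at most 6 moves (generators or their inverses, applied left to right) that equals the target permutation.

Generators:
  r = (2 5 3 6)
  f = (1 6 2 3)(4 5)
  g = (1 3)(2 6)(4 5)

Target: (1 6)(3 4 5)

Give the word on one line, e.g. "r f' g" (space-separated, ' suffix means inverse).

r' g' f' g'

  after r': (2 6 3 5)
  after g': (1 3 4 5 6)
  after f': (1 2 6 3 5)
  after g': (1 6)(3 4 5)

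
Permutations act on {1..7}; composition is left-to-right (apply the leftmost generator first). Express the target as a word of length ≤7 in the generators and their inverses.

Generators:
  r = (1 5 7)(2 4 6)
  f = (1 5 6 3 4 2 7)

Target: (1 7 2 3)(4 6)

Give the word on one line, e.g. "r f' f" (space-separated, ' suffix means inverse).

f r' f r' f'

  after f: (1 5 6 3 4 2 7)
  after r': (2 5 4 6 3)
  after f: (1 5 2 6 4 3 7)
  after r': (2 4 3 5 6)
  after f': (1 7 2 3)(4 6)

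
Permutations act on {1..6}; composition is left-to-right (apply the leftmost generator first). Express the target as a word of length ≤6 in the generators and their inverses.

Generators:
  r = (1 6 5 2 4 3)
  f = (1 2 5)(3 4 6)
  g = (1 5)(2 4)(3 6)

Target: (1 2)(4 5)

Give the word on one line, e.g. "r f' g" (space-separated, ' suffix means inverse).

f' r f' g f'

  after f': (1 5 2)(3 6 4)
  after r: (1 2 6 3 5 4)
  after f': (2 4 5 3)
  after g: (1 5 6 3 4)
  after f': (1 2)(4 5)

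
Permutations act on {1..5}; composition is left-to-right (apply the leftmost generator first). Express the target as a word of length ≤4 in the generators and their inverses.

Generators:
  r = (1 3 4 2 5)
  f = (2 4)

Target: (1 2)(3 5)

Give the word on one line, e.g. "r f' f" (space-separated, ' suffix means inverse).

  after r: (1 3 4 2 5)
  after f': (1 3 2 5)
  after r: (1 4 2)(3 5)
  after f: (1 2)(3 5)

r f' r f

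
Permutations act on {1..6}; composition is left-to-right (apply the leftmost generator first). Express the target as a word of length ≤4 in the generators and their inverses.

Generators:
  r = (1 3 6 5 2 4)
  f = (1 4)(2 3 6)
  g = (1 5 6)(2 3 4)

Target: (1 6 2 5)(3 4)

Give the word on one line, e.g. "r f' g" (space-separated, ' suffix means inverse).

  after f: (1 4)(2 3 6)
  after f: (2 6 3)
  after g': (1 6 2 5)(3 4)

f f g'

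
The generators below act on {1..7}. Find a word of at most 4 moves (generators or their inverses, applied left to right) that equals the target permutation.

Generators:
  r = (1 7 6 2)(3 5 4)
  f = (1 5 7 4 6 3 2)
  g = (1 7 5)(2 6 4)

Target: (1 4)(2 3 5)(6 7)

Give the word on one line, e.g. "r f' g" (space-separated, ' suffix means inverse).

g' r' r'

  after g': (1 5 7)(2 4 6)
  after r': (1 3 4 7 2 5)
  after r': (1 4)(2 3 5)(6 7)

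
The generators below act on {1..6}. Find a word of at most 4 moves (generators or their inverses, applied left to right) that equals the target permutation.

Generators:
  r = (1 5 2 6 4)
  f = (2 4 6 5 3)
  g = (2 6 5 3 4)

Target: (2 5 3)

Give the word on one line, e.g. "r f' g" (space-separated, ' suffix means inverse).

g' f f

  after g': (2 4 3 5 6)
  after f: (2 6 4)
  after f: (2 5 3)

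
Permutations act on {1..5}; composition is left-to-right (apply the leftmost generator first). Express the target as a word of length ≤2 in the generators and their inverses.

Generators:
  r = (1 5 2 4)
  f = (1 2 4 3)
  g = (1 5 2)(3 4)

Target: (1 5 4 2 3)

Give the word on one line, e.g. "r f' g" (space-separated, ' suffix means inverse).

r f

  after r: (1 5 2 4)
  after f: (1 5 4 2 3)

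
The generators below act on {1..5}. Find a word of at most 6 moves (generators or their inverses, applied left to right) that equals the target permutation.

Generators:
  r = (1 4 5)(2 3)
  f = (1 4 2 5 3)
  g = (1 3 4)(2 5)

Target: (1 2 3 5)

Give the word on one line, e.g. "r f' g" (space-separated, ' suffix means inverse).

r' f f r' g

  after r': (1 5 4)(2 3)
  after f: (1 3 5 2)
  after f: (2 4)
  after r': (1 5 4 3 2)
  after g: (1 2 3 5)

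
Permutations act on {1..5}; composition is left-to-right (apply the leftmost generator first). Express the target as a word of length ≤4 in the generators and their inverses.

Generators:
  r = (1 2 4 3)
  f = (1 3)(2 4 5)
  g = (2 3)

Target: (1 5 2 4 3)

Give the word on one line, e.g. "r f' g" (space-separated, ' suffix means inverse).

  after r': (1 3 4 2)
  after g': (1 2)(3 4)
  after f': (1 5 4)(2 3)
  after r': (1 5 2 4 3)

r' g' f' r'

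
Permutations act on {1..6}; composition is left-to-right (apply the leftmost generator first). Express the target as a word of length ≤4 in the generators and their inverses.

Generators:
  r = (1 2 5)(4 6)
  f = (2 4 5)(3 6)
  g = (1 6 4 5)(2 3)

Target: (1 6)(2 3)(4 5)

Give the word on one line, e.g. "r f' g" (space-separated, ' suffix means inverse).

f g' f' r

  after f: (2 4 5)(3 6)
  after g': (1 5 3)(2 6)
  after f': (1 4 2 3)(5 6)
  after r: (1 6)(2 3)(4 5)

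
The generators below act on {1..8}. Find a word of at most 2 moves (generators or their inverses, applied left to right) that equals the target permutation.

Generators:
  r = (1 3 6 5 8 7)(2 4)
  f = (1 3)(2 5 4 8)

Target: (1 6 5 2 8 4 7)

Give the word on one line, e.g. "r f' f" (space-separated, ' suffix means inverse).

f r

  after f: (1 3)(2 5 4 8)
  after r: (1 6 5 2 8 4 7)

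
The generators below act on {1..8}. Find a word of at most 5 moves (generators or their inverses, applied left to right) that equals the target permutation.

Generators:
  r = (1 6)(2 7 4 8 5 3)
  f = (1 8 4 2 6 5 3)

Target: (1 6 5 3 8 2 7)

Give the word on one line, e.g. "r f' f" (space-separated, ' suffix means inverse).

r r f r f'

  after r: (1 6)(2 7 4 8 5 3)
  after r: (2 4 5)(3 7 8)
  after f: (1 8)(3 7 4)(5 6)
  after r: (1 5)(2 7 8 6 3 4)
  after f': (1 6 5 3 8 2 7)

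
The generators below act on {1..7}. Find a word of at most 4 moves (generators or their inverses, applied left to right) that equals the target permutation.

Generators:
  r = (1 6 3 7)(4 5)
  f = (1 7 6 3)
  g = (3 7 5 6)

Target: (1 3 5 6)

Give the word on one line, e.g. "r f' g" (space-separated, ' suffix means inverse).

  after f: (1 7 6 3)
  after f: (1 6)(3 7)
  after g: (1 3 5 6)

f f g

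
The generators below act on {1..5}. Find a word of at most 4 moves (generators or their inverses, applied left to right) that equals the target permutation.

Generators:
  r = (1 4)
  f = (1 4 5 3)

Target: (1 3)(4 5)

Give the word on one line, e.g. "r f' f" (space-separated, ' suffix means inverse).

  after r: (1 4)
  after f': (3 5 4)
  after f': (1 3 4 5)
  after r': (1 3)(4 5)

r f' f' r'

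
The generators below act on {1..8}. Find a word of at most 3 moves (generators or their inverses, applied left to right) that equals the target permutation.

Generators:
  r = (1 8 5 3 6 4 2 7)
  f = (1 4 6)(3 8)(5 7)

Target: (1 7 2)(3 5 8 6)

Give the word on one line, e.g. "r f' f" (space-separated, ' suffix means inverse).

r' f f

  after r': (1 7 2 4 6 3 5 8)
  after f: (1 5 3 7 2 6 8 4)
  after f: (1 7 2)(3 5 8 6)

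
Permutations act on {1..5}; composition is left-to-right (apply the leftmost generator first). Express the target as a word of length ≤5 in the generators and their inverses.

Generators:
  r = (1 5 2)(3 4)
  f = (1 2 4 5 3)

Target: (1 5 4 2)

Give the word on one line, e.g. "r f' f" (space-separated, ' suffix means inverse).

f' f' f' r f'

  after f': (1 3 5 4 2)
  after f': (1 5 2 3 4)
  after f': (1 4 3 2 5)
  after r: (1 3)
  after f': (1 5 4 2)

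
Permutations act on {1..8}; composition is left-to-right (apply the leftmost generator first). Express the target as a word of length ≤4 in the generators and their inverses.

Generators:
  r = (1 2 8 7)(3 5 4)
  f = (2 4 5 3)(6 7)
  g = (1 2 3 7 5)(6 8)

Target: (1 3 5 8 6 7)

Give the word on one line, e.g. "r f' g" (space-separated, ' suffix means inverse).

f' f' r f'

  after f': (2 3 5 4)(6 7)
  after f': (2 5)(3 4)
  after r: (1 2 4 5 8 7)
  after f': (1 3 5 8 6 7)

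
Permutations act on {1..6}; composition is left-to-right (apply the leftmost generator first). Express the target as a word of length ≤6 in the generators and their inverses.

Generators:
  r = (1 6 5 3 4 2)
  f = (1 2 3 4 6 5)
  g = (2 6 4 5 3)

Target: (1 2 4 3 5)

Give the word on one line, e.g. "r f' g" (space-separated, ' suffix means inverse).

  after g': (2 3 5 4 6)
  after f: (1 2 4 5 6 3)
  after r': (1 4 6 5)(2 3)
  after g': (1 6 4 2 5)
  after g': (1 2 4 3 5)

g' f r' g' g'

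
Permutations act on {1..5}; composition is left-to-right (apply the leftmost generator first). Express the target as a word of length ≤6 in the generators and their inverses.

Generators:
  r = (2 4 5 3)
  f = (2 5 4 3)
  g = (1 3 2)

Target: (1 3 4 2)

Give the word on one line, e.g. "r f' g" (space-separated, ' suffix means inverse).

f' g' r f

  after f': (2 3 4 5)
  after g': (1 2)(3 4 5)
  after r: (1 4 3 5 2)
  after f: (1 3 4 2)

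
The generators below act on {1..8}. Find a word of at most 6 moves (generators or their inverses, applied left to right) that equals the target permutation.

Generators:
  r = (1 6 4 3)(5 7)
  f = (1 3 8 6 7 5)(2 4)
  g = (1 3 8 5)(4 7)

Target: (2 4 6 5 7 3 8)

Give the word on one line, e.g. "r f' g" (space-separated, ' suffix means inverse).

g r g' f

  after g: (1 3 8 5)(4 7)
  after r: (3 8 7)(4 5 6)
  after g': (1 5 6 7)(4 8)
  after f: (2 4 6 5 7 3 8)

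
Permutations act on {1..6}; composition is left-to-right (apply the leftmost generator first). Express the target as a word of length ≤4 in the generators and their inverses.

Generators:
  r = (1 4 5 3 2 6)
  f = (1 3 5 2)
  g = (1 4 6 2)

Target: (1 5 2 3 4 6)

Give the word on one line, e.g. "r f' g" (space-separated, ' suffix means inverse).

r' r' f'

  after r': (1 6 2 3 5 4)
  after r': (1 2 5)(3 4 6)
  after f': (1 5 2 3 4 6)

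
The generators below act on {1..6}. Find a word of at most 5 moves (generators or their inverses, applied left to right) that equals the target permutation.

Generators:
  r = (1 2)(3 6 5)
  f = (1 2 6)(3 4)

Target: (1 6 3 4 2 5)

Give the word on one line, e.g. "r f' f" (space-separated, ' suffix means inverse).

  after r': (1 2)(3 5 6)
  after f': (2 6 4 3 5)
  after r': (1 2 3 6 4 5)
  after r': (2 5)(4 6)
  after f': (1 6 3 4 2 5)

r' f' r' r' f'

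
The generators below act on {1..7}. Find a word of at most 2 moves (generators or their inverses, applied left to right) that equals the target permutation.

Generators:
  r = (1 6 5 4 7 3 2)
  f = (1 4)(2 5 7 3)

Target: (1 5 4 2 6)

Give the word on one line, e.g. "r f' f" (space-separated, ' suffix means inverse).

  after f: (1 4)(2 5 7 3)
  after r': (1 5 4 2 6)

f r'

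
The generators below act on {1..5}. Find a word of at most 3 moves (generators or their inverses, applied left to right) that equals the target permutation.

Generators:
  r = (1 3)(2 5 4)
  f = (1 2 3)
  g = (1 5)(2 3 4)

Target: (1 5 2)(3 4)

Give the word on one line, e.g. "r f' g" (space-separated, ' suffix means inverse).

  after r': (1 3)(2 4 5)
  after g': (1 2 3 5 4)
  after r: (1 5 2)(3 4)

r' g' r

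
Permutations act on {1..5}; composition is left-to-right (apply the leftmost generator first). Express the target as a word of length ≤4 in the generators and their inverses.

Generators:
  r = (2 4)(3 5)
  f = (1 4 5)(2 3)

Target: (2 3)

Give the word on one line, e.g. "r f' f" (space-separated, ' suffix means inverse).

f' f' f'

  after f': (1 5 4)(2 3)
  after f': (1 4 5)
  after f': (2 3)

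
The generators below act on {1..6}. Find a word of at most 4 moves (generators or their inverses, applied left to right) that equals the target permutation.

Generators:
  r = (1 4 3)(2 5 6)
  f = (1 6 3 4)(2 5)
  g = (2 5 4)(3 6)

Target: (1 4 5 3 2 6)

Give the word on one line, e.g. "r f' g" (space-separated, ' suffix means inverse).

g r

  after g: (2 5 4)(3 6)
  after r: (1 4 5 3 2 6)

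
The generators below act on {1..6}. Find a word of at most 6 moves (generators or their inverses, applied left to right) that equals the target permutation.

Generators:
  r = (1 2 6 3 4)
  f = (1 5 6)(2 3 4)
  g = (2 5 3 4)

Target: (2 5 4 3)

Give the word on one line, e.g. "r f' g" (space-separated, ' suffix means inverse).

f r g r' f

  after f: (1 5 6)(2 3 4)
  after r: (1 5 3)(2 4 6)
  after g: (1 3)(4 6 5)
  after r': (1 6 5 3 4 2)
  after f: (2 5 4 3)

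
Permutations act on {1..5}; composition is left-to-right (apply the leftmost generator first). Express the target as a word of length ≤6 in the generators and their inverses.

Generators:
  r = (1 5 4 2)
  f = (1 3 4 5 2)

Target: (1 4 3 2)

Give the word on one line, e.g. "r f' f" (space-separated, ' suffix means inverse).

f r f' r' r'

  after f: (1 3 4 5 2)
  after r: (1 3 2 5)
  after f': (2 4 3 5)
  after r': (1 2 5 4 3)
  after r': (1 4 3 2)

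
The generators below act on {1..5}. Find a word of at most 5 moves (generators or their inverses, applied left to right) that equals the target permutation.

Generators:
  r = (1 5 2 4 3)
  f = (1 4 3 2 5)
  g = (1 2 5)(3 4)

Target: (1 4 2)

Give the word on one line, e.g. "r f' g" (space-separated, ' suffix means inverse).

  after g': (1 5 2)(3 4)
  after r: (1 2 5 4)
  after f': (1 3 4 5)
  after g': (1 4 2)

g' r f' g'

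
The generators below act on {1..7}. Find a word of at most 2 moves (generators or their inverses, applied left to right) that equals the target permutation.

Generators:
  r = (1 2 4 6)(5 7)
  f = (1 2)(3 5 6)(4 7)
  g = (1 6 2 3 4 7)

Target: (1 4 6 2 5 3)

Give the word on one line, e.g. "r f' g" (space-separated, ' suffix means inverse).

  after g': (1 7 4 3 2 6)
  after f': (1 4 6 2 5 3)

g' f'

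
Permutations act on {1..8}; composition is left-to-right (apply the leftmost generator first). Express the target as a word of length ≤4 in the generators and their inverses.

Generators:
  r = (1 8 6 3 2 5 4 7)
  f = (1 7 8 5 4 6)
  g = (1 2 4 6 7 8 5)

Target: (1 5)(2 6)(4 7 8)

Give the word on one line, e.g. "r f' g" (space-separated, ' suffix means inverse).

  after f': (1 6 4 5 8 7)
  after g': (1 4 8 6 2)(5 7)
  after f': (1 5)(2 6)(4 7 8)

f' g' f'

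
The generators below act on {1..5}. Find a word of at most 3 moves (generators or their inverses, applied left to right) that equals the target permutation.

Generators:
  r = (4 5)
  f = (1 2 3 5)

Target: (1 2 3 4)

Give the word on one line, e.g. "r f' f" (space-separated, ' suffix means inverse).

  after r: (4 5)
  after f: (1 2 3 5 4)
  after r': (1 2 3 4)

r f r'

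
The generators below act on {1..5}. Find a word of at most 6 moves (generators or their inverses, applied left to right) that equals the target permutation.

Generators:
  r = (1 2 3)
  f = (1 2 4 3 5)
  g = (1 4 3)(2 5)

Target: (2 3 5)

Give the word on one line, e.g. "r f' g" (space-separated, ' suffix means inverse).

r f' r' g' g'

  after r: (1 2 3)
  after f': (2 4)(3 5)
  after r': (1 3 5 2 4)
  after g': (1 4 3 2)
  after g': (2 3 5)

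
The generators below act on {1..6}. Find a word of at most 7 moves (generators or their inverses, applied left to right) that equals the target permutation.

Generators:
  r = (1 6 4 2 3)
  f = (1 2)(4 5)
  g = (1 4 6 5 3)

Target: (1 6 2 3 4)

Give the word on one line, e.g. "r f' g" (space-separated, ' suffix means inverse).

f g' r' g' r

  after f: (1 2)(4 5)
  after g': (1 2 3 5)(4 6)
  after r': (1 4)(3 5)
  after g': (3 6 4)
  after r: (1 6 2 3 4)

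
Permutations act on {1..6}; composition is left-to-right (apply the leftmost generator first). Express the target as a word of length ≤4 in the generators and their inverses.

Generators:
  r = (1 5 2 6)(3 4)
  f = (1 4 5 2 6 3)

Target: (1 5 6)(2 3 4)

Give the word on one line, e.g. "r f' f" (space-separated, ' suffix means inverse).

f f

  after f: (1 4 5 2 6 3)
  after f: (1 5 6)(2 3 4)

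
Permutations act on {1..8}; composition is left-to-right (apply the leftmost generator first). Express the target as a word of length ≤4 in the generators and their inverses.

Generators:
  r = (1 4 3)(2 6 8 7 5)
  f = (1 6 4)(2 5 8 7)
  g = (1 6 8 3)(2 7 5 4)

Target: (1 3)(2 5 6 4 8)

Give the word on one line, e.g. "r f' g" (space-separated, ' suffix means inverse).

  after f': (1 4 6)(2 7 8 5)
  after r: (1 3)(2 5 6 4 8)

f' r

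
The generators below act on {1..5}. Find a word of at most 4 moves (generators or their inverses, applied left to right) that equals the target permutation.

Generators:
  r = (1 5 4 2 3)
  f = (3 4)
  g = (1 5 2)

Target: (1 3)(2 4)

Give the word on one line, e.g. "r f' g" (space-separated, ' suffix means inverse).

g' r

  after g': (1 2 5)
  after r: (1 3)(2 4)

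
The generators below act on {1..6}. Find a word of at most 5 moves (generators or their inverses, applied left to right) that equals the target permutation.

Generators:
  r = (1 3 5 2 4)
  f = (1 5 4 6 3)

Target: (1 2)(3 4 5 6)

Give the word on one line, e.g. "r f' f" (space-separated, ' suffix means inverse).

  after f: (1 5 4 6 3)
  after r: (1 2 4 6 5)
  after f': (1 2 5 3 6)
  after f': (1 2)(3 4 5 6)

f r f' f'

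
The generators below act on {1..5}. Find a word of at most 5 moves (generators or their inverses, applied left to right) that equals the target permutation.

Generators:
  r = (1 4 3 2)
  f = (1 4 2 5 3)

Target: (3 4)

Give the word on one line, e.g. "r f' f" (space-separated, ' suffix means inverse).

f' f' f' r' f

  after f': (1 3 5 2 4)
  after f': (1 5 4 3 2)
  after f': (1 2 3 4 5)
  after r': (1 3)(2 4 5)
  after f: (3 4)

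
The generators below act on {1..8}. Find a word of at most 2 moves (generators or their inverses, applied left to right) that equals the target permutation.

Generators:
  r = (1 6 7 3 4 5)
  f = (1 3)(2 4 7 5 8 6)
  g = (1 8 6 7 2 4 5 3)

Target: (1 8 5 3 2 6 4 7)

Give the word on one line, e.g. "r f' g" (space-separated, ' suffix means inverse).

r f'

  after r: (1 6 7 3 4 5)
  after f': (1 8 5 3 2 6 4 7)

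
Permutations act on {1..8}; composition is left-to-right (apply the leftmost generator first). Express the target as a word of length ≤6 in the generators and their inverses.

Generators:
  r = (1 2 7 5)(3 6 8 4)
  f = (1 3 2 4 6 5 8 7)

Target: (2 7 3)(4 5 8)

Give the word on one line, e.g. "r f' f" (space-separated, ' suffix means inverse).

f r f r

  after f: (1 3 2 4 6 5 8 7)
  after r: (1 6)(2 3 7)(4 8 5)
  after f: (1 5 6 3)(4 7)
  after r: (2 7 3)(4 5 8)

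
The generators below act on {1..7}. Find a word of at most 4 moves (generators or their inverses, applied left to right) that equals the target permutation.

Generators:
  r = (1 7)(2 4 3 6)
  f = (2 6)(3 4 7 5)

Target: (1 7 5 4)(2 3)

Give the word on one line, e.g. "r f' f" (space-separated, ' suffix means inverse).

  after f: (2 6)(3 4 7 5)
  after r': (1 7 5 4)(2 3)

f r'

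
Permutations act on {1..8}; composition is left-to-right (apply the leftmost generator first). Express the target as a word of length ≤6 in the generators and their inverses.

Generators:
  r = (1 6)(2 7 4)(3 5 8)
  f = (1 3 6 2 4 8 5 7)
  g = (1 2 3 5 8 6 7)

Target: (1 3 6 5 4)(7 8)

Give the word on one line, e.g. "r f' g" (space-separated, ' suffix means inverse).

g f' r f

  after g: (1 2 3 5 8 6 7)
  after f': (1 6 5 4 2)(3 8)
  after r: (2 6 8 5)(4 7)
  after f: (1 3 6 5 4)(7 8)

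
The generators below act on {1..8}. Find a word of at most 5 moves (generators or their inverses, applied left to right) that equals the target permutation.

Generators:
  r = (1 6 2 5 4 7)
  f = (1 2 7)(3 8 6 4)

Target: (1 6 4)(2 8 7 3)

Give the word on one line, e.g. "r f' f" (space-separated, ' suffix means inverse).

  after r: (1 6 2 5 4 7)
  after r: (1 2 4)(5 7 6)
  after f: (1 7 4 2 3 8 6 5)
  after f: (2 8 4 7 3 6 5)
  after r: (1 6 4)(2 8 7 3)

r r f f r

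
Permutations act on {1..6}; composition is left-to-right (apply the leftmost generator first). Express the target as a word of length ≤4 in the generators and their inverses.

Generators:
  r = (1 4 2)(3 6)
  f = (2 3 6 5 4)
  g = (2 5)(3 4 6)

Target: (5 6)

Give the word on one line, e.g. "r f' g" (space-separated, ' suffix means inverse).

  after f': (2 4 5 6 3)
  after f': (2 5 3 4 6)
  after g': (5 6)

f' f' g'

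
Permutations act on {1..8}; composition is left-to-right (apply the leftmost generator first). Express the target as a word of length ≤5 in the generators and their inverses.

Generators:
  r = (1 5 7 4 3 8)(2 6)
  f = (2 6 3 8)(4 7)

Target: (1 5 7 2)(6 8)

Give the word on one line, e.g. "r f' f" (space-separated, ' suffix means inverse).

f' r f f

  after f': (2 8 3 6)(4 7)
  after r: (1 5 7 3 2)
  after f: (1 5 4 7 8 2)(3 6)
  after f: (1 5 7 2)(6 8)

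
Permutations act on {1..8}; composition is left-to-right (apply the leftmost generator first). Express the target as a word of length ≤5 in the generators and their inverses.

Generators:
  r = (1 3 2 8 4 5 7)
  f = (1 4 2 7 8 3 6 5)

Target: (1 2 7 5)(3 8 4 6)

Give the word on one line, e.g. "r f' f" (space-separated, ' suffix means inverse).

r' f f r

  after r': (1 7 5 4 8 2 3)
  after f: (1 8 7)(2 6 5)(3 4)
  after f: (1 3 2 5 7 4 6)
  after r: (1 2 7 5)(3 8 4 6)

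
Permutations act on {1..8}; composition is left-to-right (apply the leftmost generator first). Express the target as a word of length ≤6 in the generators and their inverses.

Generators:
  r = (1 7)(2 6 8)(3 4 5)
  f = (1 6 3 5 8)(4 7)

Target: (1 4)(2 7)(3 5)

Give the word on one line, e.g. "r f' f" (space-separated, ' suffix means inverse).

  after f: (1 6 3 5 8)(4 7)
  after r: (1 8 7 5 2 6 4)
  after f: (2 3 5)(4 6 7 8)
  after r: (1 7 2 4 8 5 6)
  after f: (1 4)(2 7)(3 5)

f r f r f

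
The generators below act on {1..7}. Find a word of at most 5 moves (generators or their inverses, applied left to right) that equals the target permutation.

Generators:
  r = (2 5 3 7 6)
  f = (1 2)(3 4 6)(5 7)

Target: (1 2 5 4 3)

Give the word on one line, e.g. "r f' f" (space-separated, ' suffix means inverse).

r' r' f'

  after r': (2 6 7 3 5)
  after r': (2 7 5 6 3)
  after f': (1 2 5 4 3)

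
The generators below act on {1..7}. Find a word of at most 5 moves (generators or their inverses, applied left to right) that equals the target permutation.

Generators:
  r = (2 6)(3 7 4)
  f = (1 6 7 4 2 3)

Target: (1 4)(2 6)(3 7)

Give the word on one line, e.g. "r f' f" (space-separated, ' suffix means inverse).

f f f

  after f: (1 6 7 4 2 3)
  after f: (1 7 2)(3 6 4)
  after f: (1 4)(2 6)(3 7)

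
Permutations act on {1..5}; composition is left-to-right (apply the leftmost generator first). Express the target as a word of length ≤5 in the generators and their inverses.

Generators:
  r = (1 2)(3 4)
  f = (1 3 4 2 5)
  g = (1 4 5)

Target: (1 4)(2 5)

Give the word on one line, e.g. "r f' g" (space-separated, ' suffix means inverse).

r g' f g g

  after r: (1 2)(3 4)
  after g': (1 2 5 4 3)
  after f: (1 5 2)
  after g: (2 4 5)
  after g: (1 4)(2 5)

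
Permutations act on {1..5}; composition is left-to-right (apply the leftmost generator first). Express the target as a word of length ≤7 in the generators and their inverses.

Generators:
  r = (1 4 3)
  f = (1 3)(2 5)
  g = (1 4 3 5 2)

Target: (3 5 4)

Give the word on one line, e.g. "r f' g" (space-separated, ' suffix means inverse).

  after f': (1 3)(2 5)
  after g: (1 5)(3 4)
  after f: (1 2 5 3 4)
  after r: (1 2 5)
  after g: (3 5 4)

f' g f r g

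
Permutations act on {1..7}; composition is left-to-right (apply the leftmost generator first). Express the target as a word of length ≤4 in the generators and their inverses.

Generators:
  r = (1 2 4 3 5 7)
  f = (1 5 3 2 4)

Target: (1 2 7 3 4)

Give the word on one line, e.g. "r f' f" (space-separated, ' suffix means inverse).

r f r'

  after r: (1 2 4 3 5 7)
  after f: (1 4 2)(5 7)
  after r': (1 2 7 3 4)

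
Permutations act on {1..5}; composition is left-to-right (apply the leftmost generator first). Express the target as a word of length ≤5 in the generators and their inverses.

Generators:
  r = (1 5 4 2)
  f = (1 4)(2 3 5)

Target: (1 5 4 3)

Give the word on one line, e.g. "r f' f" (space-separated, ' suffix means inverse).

  after f: (1 4)(2 3 5)
  after r: (1 2 3 4 5)
  after f': (1 5 4 3)

f r f'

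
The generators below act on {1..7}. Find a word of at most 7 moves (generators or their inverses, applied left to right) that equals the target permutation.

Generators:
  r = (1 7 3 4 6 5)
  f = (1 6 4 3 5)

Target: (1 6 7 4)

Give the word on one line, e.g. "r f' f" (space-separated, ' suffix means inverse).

f r f r' r'

  after f: (1 6 4 3 5)
  after r: (1 5 7 3)
  after f: (3 6 4)(5 7)
  after r': (1 5)(3 4 7 6)
  after r': (1 6 7 4)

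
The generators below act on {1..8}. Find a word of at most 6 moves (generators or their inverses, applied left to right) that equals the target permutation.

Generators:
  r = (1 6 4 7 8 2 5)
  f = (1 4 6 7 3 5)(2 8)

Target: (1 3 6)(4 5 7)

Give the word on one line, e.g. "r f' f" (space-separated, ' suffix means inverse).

f f f f

  after f: (1 4 6 7 3 5)(2 8)
  after f: (1 6 3)(4 7 5)
  after f: (1 7)(2 8)(3 4)(5 6)
  after f: (1 3 6)(4 5 7)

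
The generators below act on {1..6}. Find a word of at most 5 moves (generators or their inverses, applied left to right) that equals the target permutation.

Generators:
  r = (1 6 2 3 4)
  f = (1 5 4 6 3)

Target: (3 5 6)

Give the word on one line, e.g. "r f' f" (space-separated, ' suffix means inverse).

  after r: (1 6 2 3 4)
  after f': (1 4 3 5)(2 6)
  after r: (3 5 6)

r f' r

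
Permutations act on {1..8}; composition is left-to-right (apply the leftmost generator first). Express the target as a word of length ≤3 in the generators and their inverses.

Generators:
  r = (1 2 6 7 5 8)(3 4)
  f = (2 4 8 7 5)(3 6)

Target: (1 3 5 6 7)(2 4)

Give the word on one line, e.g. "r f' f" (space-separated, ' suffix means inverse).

r f r'

  after r: (1 2 6 7 5 8)(3 4)
  after f: (1 4 6 5 7 2 3 8)
  after r': (1 3 5 6 7)(2 4)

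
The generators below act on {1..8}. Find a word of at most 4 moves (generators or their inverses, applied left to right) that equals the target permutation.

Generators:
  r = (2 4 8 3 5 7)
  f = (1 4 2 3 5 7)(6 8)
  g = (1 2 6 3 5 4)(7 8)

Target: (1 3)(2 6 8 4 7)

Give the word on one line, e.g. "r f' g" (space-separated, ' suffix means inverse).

g f r g'

  after g: (1 2 6 3 5 4)(7 8)
  after f: (1 3 7 6 5 2 8)
  after r: (1 5 4 8)(2 3)(6 7)
  after g': (1 3)(2 6 8 4 7)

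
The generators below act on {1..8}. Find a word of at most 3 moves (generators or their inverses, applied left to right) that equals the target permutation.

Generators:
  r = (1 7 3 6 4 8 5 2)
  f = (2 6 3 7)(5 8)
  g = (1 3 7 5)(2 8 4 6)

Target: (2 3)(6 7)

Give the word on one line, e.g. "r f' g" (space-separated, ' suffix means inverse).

  after f': (2 7 3 6)(5 8)
  after f': (2 3)(6 7)

f' f'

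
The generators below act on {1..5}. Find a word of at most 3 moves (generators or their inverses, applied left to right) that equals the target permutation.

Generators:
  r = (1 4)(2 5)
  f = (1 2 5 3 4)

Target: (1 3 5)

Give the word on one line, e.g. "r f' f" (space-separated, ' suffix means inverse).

  after r: (1 4)(2 5)
  after f': (1 3 5)

r f'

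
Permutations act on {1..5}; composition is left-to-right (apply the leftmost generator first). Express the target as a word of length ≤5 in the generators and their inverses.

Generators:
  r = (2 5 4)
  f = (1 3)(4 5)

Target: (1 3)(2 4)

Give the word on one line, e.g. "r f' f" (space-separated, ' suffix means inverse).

r' r' f'

  after r': (2 4 5)
  after r': (2 5 4)
  after f': (1 3)(2 4)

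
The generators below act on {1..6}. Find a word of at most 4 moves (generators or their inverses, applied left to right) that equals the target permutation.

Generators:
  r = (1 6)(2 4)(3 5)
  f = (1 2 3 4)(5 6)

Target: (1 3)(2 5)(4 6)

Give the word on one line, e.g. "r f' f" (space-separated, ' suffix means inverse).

  after f': (1 4 3 2)(5 6)
  after r': (1 2 6 3 4 5)
  after f: (1 3)(2 5)(4 6)

f' r' f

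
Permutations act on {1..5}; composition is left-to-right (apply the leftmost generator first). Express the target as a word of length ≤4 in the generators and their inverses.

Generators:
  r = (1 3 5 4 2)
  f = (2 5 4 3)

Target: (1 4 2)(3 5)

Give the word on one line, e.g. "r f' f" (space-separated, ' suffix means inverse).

  after f: (2 5 4 3)
  after r': (1 2 3 4)
  after r': (1 4 2)(3 5)

f r' r'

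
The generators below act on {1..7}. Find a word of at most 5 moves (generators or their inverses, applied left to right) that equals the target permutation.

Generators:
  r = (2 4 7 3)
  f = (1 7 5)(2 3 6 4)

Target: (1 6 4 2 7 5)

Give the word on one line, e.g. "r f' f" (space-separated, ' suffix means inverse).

  after f: (1 7 5)(2 3 6 4)
  after r': (1 4 3 6 2 7 5)
  after f: (1 2 5 7)(3 4 6)
  after f: (1 3 2)
  after f: (1 6 4 2 7 5)

f r' f f f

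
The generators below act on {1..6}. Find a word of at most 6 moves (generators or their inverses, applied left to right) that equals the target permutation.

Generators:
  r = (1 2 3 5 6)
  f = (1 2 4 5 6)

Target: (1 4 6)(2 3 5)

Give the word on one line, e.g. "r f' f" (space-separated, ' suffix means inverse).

  after r': (1 6 5 3 2)
  after f': (1 5 3)(2 6 4)
  after f': (1 4)(2 5 3 6)
  after r': (1 4 6)(2 3 5)

r' f' f' r'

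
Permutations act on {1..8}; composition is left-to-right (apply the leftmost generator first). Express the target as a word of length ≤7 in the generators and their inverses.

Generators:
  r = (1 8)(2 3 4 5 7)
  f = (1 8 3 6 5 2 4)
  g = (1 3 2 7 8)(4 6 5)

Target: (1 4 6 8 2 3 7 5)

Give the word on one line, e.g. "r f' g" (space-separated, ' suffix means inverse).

f f r' f' g

  after f: (1 8 3 6 5 2 4)
  after f: (1 3 5 4 8 6 2)
  after r': (1 2 8 6 7 5 3 4)
  after f': (1 5 8 3 2)(6 7)
  after g: (1 4 6 8 2 3 7 5)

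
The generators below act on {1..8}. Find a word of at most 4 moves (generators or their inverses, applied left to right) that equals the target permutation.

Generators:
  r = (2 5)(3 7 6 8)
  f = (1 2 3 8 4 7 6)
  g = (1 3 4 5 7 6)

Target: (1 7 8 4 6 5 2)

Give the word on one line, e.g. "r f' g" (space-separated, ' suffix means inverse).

r r f' r'

  after r: (2 5)(3 7 6 8)
  after r: (3 6)(7 8)
  after f': (1 6 2)(3 7)(4 8)
  after r': (1 7 8 4 6 5 2)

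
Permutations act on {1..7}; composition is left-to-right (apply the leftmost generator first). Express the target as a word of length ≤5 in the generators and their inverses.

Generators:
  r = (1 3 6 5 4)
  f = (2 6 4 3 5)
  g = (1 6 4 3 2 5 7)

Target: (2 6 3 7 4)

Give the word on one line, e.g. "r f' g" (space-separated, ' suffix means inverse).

  after g': (1 7 5 2 3 4 6)
  after r': (1 7 6 4 3 5 2)
  after g: (2 6 3 7 4)

g' r' g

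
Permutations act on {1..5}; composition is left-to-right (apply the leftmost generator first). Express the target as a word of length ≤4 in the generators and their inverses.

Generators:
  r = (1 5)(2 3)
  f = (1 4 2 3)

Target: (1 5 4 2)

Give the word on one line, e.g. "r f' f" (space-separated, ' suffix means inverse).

r f

  after r: (1 5)(2 3)
  after f: (1 5 4 2)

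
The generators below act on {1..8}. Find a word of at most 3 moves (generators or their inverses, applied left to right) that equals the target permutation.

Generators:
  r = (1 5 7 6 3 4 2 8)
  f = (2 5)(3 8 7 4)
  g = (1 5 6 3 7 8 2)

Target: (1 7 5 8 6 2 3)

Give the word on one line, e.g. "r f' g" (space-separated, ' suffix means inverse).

g' g' g'

  after g': (1 2 8 7 3 6 5)
  after g': (1 8 3 5 2 7 6)
  after g': (1 7 5 8 6 2 3)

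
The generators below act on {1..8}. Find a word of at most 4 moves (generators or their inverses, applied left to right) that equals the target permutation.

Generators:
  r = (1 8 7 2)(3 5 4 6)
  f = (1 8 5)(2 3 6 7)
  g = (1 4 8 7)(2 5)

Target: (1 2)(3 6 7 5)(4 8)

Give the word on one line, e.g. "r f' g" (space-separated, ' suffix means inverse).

  after g': (1 7 8 4)(2 5)
  after f: (1 2)(3 6 7 5)(4 8)

g' f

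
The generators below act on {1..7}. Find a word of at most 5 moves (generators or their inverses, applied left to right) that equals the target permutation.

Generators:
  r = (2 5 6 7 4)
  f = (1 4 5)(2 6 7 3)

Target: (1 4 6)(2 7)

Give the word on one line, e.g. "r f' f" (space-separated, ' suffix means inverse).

  after f': (1 5 4)(2 3 7 6)
  after r': (1 2 3 6 4)(5 7)
  after f: (1 6 5 3 7)
  after f: (1 7 4 5 2 6)
  after r: (1 4 6)(2 7)

f' r' f f r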